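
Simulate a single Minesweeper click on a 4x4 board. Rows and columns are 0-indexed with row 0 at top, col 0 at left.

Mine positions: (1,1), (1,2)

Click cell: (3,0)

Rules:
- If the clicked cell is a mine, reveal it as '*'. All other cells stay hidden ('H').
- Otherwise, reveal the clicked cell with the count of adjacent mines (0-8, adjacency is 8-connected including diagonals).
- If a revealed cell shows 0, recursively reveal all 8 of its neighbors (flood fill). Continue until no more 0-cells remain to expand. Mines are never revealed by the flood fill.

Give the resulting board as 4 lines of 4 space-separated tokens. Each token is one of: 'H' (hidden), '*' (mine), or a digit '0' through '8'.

H H H H
H H H H
1 2 2 1
0 0 0 0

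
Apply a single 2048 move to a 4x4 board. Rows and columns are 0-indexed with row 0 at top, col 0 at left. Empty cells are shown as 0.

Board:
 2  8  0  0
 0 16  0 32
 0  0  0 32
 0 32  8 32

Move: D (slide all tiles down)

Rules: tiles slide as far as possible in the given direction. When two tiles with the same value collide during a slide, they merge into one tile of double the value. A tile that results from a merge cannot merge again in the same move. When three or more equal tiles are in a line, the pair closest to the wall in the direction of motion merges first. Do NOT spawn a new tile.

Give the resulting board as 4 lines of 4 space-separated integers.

Slide down:
col 0: [2, 0, 0, 0] -> [0, 0, 0, 2]
col 1: [8, 16, 0, 32] -> [0, 8, 16, 32]
col 2: [0, 0, 0, 8] -> [0, 0, 0, 8]
col 3: [0, 32, 32, 32] -> [0, 0, 32, 64]

Answer:  0  0  0  0
 0  8  0  0
 0 16  0 32
 2 32  8 64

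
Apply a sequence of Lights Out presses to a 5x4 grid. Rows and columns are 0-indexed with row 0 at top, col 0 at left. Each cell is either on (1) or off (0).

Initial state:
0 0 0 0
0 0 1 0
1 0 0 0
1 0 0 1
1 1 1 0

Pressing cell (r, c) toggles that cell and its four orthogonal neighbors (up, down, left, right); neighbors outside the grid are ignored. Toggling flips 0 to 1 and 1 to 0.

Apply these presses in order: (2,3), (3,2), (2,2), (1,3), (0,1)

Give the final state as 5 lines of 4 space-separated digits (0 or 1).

After press 1 at (2,3):
0 0 0 0
0 0 1 1
1 0 1 1
1 0 0 0
1 1 1 0

After press 2 at (3,2):
0 0 0 0
0 0 1 1
1 0 0 1
1 1 1 1
1 1 0 0

After press 3 at (2,2):
0 0 0 0
0 0 0 1
1 1 1 0
1 1 0 1
1 1 0 0

After press 4 at (1,3):
0 0 0 1
0 0 1 0
1 1 1 1
1 1 0 1
1 1 0 0

After press 5 at (0,1):
1 1 1 1
0 1 1 0
1 1 1 1
1 1 0 1
1 1 0 0

Answer: 1 1 1 1
0 1 1 0
1 1 1 1
1 1 0 1
1 1 0 0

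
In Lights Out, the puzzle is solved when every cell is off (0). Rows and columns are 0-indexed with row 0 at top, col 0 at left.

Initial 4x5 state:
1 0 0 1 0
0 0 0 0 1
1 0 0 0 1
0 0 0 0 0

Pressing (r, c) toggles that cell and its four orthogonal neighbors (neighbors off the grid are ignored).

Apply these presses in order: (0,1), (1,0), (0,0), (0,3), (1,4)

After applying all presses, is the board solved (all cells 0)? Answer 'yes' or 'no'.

After press 1 at (0,1):
0 1 1 1 0
0 1 0 0 1
1 0 0 0 1
0 0 0 0 0

After press 2 at (1,0):
1 1 1 1 0
1 0 0 0 1
0 0 0 0 1
0 0 0 0 0

After press 3 at (0,0):
0 0 1 1 0
0 0 0 0 1
0 0 0 0 1
0 0 0 0 0

After press 4 at (0,3):
0 0 0 0 1
0 0 0 1 1
0 0 0 0 1
0 0 0 0 0

After press 5 at (1,4):
0 0 0 0 0
0 0 0 0 0
0 0 0 0 0
0 0 0 0 0

Lights still on: 0

Answer: yes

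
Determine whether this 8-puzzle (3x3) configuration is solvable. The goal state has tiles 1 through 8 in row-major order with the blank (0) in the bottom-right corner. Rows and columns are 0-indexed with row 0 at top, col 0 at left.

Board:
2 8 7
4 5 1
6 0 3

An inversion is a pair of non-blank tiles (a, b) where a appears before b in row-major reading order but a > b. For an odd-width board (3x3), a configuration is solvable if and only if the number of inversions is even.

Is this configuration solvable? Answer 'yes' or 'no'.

Answer: no

Derivation:
Inversions (pairs i<j in row-major order where tile[i] > tile[j] > 0): 17
17 is odd, so the puzzle is not solvable.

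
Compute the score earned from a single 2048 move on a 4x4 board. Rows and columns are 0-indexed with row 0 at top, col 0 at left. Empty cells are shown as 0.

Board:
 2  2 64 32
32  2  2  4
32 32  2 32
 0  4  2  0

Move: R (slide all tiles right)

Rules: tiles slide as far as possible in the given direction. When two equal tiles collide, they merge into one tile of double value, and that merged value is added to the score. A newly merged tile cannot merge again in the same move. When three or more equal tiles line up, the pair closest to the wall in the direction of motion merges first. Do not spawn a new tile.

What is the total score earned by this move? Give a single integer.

Slide right:
row 0: [2, 2, 64, 32] -> [0, 4, 64, 32]  score +4 (running 4)
row 1: [32, 2, 2, 4] -> [0, 32, 4, 4]  score +4 (running 8)
row 2: [32, 32, 2, 32] -> [0, 64, 2, 32]  score +64 (running 72)
row 3: [0, 4, 2, 0] -> [0, 0, 4, 2]  score +0 (running 72)
Board after move:
 0  4 64 32
 0 32  4  4
 0 64  2 32
 0  0  4  2

Answer: 72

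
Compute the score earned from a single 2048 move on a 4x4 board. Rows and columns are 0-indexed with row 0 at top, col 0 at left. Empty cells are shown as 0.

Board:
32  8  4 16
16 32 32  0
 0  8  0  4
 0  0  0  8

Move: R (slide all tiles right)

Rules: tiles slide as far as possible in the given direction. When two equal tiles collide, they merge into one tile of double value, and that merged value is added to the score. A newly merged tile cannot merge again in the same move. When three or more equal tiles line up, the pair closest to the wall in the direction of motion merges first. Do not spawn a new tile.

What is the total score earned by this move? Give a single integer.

Slide right:
row 0: [32, 8, 4, 16] -> [32, 8, 4, 16]  score +0 (running 0)
row 1: [16, 32, 32, 0] -> [0, 0, 16, 64]  score +64 (running 64)
row 2: [0, 8, 0, 4] -> [0, 0, 8, 4]  score +0 (running 64)
row 3: [0, 0, 0, 8] -> [0, 0, 0, 8]  score +0 (running 64)
Board after move:
32  8  4 16
 0  0 16 64
 0  0  8  4
 0  0  0  8

Answer: 64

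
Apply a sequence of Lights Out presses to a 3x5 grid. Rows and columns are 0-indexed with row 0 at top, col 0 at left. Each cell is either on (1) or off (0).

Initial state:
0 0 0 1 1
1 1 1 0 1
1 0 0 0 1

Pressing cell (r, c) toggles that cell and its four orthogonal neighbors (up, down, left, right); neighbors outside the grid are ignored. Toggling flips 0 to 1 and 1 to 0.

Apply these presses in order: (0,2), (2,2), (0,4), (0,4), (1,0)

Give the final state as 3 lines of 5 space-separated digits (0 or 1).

After press 1 at (0,2):
0 1 1 0 1
1 1 0 0 1
1 0 0 0 1

After press 2 at (2,2):
0 1 1 0 1
1 1 1 0 1
1 1 1 1 1

After press 3 at (0,4):
0 1 1 1 0
1 1 1 0 0
1 1 1 1 1

After press 4 at (0,4):
0 1 1 0 1
1 1 1 0 1
1 1 1 1 1

After press 5 at (1,0):
1 1 1 0 1
0 0 1 0 1
0 1 1 1 1

Answer: 1 1 1 0 1
0 0 1 0 1
0 1 1 1 1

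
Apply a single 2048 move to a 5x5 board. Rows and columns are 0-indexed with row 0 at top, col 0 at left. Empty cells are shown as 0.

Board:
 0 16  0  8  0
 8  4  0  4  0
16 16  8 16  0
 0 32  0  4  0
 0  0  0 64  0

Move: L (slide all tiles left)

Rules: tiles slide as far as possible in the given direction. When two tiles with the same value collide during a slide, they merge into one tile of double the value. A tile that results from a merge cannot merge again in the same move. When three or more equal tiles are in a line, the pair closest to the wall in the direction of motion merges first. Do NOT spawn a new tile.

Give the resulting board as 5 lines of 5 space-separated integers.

Slide left:
row 0: [0, 16, 0, 8, 0] -> [16, 8, 0, 0, 0]
row 1: [8, 4, 0, 4, 0] -> [8, 8, 0, 0, 0]
row 2: [16, 16, 8, 16, 0] -> [32, 8, 16, 0, 0]
row 3: [0, 32, 0, 4, 0] -> [32, 4, 0, 0, 0]
row 4: [0, 0, 0, 64, 0] -> [64, 0, 0, 0, 0]

Answer: 16  8  0  0  0
 8  8  0  0  0
32  8 16  0  0
32  4  0  0  0
64  0  0  0  0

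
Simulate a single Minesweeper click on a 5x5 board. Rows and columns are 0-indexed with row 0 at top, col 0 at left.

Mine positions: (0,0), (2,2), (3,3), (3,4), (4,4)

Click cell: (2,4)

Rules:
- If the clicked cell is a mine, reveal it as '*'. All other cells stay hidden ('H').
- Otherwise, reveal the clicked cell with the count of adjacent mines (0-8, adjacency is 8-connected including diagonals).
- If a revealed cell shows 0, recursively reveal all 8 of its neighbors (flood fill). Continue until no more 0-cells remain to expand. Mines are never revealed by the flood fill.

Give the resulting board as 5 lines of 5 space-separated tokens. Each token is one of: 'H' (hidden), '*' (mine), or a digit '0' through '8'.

H H H H H
H H H H H
H H H H 2
H H H H H
H H H H H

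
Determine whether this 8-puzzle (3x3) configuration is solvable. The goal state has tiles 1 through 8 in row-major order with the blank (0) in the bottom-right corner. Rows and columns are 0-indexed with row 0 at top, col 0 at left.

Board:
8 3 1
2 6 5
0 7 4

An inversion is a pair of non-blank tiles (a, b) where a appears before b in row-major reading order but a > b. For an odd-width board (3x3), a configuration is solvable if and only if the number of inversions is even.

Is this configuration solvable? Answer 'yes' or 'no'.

Answer: no

Derivation:
Inversions (pairs i<j in row-major order where tile[i] > tile[j] > 0): 13
13 is odd, so the puzzle is not solvable.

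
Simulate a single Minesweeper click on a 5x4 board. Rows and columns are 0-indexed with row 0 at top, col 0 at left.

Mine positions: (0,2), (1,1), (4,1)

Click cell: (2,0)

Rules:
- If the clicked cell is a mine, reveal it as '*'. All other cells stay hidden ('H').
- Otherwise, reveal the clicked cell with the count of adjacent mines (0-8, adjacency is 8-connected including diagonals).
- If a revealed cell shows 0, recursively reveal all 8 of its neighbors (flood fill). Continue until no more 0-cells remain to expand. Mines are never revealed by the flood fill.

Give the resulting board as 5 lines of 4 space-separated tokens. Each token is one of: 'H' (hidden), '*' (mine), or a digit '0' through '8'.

H H H H
H H H H
1 H H H
H H H H
H H H H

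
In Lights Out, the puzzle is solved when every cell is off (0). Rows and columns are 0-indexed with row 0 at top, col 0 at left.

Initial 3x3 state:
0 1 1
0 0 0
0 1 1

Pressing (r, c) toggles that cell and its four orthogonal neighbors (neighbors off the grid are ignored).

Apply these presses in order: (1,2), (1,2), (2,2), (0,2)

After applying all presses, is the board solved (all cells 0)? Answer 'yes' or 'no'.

After press 1 at (1,2):
0 1 0
0 1 1
0 1 0

After press 2 at (1,2):
0 1 1
0 0 0
0 1 1

After press 3 at (2,2):
0 1 1
0 0 1
0 0 0

After press 4 at (0,2):
0 0 0
0 0 0
0 0 0

Lights still on: 0

Answer: yes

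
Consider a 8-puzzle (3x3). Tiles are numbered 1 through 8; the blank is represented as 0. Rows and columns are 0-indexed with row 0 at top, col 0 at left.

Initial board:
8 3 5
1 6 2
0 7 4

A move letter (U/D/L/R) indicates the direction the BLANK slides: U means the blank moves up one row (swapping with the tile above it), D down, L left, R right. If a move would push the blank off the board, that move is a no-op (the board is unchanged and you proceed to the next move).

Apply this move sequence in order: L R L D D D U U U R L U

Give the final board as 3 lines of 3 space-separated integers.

After move 1 (L):
8 3 5
1 6 2
0 7 4

After move 2 (R):
8 3 5
1 6 2
7 0 4

After move 3 (L):
8 3 5
1 6 2
0 7 4

After move 4 (D):
8 3 5
1 6 2
0 7 4

After move 5 (D):
8 3 5
1 6 2
0 7 4

After move 6 (D):
8 3 5
1 6 2
0 7 4

After move 7 (U):
8 3 5
0 6 2
1 7 4

After move 8 (U):
0 3 5
8 6 2
1 7 4

After move 9 (U):
0 3 5
8 6 2
1 7 4

After move 10 (R):
3 0 5
8 6 2
1 7 4

After move 11 (L):
0 3 5
8 6 2
1 7 4

After move 12 (U):
0 3 5
8 6 2
1 7 4

Answer: 0 3 5
8 6 2
1 7 4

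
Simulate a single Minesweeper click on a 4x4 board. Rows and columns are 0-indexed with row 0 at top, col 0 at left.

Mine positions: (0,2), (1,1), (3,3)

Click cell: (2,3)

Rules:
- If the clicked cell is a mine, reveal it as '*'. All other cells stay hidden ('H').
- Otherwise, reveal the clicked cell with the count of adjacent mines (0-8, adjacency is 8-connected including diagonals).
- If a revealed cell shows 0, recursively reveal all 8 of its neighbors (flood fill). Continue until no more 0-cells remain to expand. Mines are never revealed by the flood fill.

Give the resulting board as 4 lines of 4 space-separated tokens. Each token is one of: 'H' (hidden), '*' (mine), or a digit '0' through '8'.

H H H H
H H H H
H H H 1
H H H H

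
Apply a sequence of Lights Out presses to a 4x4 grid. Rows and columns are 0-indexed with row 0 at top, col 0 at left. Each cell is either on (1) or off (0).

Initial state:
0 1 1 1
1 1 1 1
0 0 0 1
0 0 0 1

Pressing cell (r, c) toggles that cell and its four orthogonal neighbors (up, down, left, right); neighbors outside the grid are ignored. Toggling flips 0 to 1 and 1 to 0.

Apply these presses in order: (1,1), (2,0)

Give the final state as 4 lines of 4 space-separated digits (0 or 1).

After press 1 at (1,1):
0 0 1 1
0 0 0 1
0 1 0 1
0 0 0 1

After press 2 at (2,0):
0 0 1 1
1 0 0 1
1 0 0 1
1 0 0 1

Answer: 0 0 1 1
1 0 0 1
1 0 0 1
1 0 0 1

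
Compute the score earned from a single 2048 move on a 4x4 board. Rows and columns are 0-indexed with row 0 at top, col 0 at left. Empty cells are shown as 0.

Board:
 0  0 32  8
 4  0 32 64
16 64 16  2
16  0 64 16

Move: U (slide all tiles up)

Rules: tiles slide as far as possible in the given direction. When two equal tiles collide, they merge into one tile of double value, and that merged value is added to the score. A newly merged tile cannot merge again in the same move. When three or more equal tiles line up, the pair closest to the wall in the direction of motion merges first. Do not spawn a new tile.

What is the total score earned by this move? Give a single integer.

Answer: 96

Derivation:
Slide up:
col 0: [0, 4, 16, 16] -> [4, 32, 0, 0]  score +32 (running 32)
col 1: [0, 0, 64, 0] -> [64, 0, 0, 0]  score +0 (running 32)
col 2: [32, 32, 16, 64] -> [64, 16, 64, 0]  score +64 (running 96)
col 3: [8, 64, 2, 16] -> [8, 64, 2, 16]  score +0 (running 96)
Board after move:
 4 64 64  8
32  0 16 64
 0  0 64  2
 0  0  0 16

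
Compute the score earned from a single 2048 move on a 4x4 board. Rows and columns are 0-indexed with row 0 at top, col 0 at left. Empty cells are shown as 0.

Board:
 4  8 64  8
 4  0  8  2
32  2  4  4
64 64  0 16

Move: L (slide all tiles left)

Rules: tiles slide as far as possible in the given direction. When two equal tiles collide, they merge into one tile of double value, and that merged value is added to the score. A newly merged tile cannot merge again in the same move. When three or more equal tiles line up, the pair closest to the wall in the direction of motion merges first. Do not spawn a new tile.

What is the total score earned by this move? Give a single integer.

Slide left:
row 0: [4, 8, 64, 8] -> [4, 8, 64, 8]  score +0 (running 0)
row 1: [4, 0, 8, 2] -> [4, 8, 2, 0]  score +0 (running 0)
row 2: [32, 2, 4, 4] -> [32, 2, 8, 0]  score +8 (running 8)
row 3: [64, 64, 0, 16] -> [128, 16, 0, 0]  score +128 (running 136)
Board after move:
  4   8  64   8
  4   8   2   0
 32   2   8   0
128  16   0   0

Answer: 136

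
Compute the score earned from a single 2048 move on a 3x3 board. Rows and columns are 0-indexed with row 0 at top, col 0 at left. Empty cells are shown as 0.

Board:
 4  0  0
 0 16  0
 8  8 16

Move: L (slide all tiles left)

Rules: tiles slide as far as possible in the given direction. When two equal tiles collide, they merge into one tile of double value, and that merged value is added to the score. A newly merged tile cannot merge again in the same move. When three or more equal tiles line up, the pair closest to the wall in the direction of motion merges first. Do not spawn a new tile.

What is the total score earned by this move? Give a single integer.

Slide left:
row 0: [4, 0, 0] -> [4, 0, 0]  score +0 (running 0)
row 1: [0, 16, 0] -> [16, 0, 0]  score +0 (running 0)
row 2: [8, 8, 16] -> [16, 16, 0]  score +16 (running 16)
Board after move:
 4  0  0
16  0  0
16 16  0

Answer: 16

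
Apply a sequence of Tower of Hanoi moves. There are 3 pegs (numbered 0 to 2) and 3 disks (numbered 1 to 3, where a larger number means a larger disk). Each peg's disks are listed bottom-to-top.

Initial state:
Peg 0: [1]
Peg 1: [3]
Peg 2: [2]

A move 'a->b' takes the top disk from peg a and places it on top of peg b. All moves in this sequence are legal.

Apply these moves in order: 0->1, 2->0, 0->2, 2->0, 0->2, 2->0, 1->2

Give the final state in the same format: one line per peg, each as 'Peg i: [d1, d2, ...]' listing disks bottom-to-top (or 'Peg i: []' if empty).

After move 1 (0->1):
Peg 0: []
Peg 1: [3, 1]
Peg 2: [2]

After move 2 (2->0):
Peg 0: [2]
Peg 1: [3, 1]
Peg 2: []

After move 3 (0->2):
Peg 0: []
Peg 1: [3, 1]
Peg 2: [2]

After move 4 (2->0):
Peg 0: [2]
Peg 1: [3, 1]
Peg 2: []

After move 5 (0->2):
Peg 0: []
Peg 1: [3, 1]
Peg 2: [2]

After move 6 (2->0):
Peg 0: [2]
Peg 1: [3, 1]
Peg 2: []

After move 7 (1->2):
Peg 0: [2]
Peg 1: [3]
Peg 2: [1]

Answer: Peg 0: [2]
Peg 1: [3]
Peg 2: [1]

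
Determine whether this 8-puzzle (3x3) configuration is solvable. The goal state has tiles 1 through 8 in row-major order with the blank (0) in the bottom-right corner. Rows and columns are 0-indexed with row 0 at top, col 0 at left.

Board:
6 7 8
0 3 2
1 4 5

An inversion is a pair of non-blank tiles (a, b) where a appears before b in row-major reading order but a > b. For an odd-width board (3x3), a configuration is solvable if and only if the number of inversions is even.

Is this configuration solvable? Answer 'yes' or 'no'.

Answer: yes

Derivation:
Inversions (pairs i<j in row-major order where tile[i] > tile[j] > 0): 18
18 is even, so the puzzle is solvable.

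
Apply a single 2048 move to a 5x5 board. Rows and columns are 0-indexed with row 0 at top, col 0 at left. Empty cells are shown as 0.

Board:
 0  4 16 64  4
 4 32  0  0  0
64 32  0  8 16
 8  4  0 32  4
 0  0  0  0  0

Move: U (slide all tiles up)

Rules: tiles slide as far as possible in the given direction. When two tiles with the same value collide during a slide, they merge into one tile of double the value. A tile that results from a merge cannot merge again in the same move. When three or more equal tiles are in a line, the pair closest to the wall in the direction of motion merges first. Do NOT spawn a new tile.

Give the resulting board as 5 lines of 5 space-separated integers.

Answer:  4  4 16 64  4
64 64  0  8 16
 8  4  0 32  4
 0  0  0  0  0
 0  0  0  0  0

Derivation:
Slide up:
col 0: [0, 4, 64, 8, 0] -> [4, 64, 8, 0, 0]
col 1: [4, 32, 32, 4, 0] -> [4, 64, 4, 0, 0]
col 2: [16, 0, 0, 0, 0] -> [16, 0, 0, 0, 0]
col 3: [64, 0, 8, 32, 0] -> [64, 8, 32, 0, 0]
col 4: [4, 0, 16, 4, 0] -> [4, 16, 4, 0, 0]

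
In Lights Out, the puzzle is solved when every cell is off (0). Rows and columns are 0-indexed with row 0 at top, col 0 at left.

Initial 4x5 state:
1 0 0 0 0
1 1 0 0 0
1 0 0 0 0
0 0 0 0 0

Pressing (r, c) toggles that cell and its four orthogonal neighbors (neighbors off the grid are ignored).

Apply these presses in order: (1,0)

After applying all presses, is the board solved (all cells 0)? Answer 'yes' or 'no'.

After press 1 at (1,0):
0 0 0 0 0
0 0 0 0 0
0 0 0 0 0
0 0 0 0 0

Lights still on: 0

Answer: yes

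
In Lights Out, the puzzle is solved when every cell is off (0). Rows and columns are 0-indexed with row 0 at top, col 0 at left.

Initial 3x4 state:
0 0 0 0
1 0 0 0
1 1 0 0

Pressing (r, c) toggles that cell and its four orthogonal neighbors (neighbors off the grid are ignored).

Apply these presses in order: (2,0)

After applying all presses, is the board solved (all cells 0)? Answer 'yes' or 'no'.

After press 1 at (2,0):
0 0 0 0
0 0 0 0
0 0 0 0

Lights still on: 0

Answer: yes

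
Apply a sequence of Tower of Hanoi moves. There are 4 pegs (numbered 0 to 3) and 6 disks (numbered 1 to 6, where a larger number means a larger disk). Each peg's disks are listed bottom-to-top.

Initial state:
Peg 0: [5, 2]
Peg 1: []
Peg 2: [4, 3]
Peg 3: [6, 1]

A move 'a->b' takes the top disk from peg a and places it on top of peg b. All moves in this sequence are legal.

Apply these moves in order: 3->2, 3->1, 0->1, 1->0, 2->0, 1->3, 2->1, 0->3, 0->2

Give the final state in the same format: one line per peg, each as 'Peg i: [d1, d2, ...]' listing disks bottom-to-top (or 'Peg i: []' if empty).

After move 1 (3->2):
Peg 0: [5, 2]
Peg 1: []
Peg 2: [4, 3, 1]
Peg 3: [6]

After move 2 (3->1):
Peg 0: [5, 2]
Peg 1: [6]
Peg 2: [4, 3, 1]
Peg 3: []

After move 3 (0->1):
Peg 0: [5]
Peg 1: [6, 2]
Peg 2: [4, 3, 1]
Peg 3: []

After move 4 (1->0):
Peg 0: [5, 2]
Peg 1: [6]
Peg 2: [4, 3, 1]
Peg 3: []

After move 5 (2->0):
Peg 0: [5, 2, 1]
Peg 1: [6]
Peg 2: [4, 3]
Peg 3: []

After move 6 (1->3):
Peg 0: [5, 2, 1]
Peg 1: []
Peg 2: [4, 3]
Peg 3: [6]

After move 7 (2->1):
Peg 0: [5, 2, 1]
Peg 1: [3]
Peg 2: [4]
Peg 3: [6]

After move 8 (0->3):
Peg 0: [5, 2]
Peg 1: [3]
Peg 2: [4]
Peg 3: [6, 1]

After move 9 (0->2):
Peg 0: [5]
Peg 1: [3]
Peg 2: [4, 2]
Peg 3: [6, 1]

Answer: Peg 0: [5]
Peg 1: [3]
Peg 2: [4, 2]
Peg 3: [6, 1]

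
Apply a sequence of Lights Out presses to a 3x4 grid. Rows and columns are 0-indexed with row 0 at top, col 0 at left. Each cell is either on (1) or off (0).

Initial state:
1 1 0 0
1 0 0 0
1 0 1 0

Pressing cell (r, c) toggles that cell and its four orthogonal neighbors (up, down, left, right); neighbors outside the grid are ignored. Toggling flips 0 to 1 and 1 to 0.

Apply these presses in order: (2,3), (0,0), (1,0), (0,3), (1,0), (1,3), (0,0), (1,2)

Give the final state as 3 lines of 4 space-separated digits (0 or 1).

Answer: 1 1 0 0
1 1 0 0
1 0 1 0

Derivation:
After press 1 at (2,3):
1 1 0 0
1 0 0 1
1 0 0 1

After press 2 at (0,0):
0 0 0 0
0 0 0 1
1 0 0 1

After press 3 at (1,0):
1 0 0 0
1 1 0 1
0 0 0 1

After press 4 at (0,3):
1 0 1 1
1 1 0 0
0 0 0 1

After press 5 at (1,0):
0 0 1 1
0 0 0 0
1 0 0 1

After press 6 at (1,3):
0 0 1 0
0 0 1 1
1 0 0 0

After press 7 at (0,0):
1 1 1 0
1 0 1 1
1 0 0 0

After press 8 at (1,2):
1 1 0 0
1 1 0 0
1 0 1 0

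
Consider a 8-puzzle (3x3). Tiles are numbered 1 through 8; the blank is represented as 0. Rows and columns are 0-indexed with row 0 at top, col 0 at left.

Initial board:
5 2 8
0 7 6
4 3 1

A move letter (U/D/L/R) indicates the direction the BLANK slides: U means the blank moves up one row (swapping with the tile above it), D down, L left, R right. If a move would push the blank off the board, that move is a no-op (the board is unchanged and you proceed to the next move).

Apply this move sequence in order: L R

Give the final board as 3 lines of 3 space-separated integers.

After move 1 (L):
5 2 8
0 7 6
4 3 1

After move 2 (R):
5 2 8
7 0 6
4 3 1

Answer: 5 2 8
7 0 6
4 3 1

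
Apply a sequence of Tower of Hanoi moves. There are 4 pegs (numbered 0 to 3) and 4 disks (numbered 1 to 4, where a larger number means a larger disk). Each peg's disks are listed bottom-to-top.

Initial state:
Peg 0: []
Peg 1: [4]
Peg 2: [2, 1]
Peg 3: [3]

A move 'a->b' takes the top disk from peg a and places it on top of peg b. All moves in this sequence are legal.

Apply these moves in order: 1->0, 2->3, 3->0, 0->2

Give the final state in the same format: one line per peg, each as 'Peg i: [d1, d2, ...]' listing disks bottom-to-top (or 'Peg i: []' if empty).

Answer: Peg 0: [4]
Peg 1: []
Peg 2: [2, 1]
Peg 3: [3]

Derivation:
After move 1 (1->0):
Peg 0: [4]
Peg 1: []
Peg 2: [2, 1]
Peg 3: [3]

After move 2 (2->3):
Peg 0: [4]
Peg 1: []
Peg 2: [2]
Peg 3: [3, 1]

After move 3 (3->0):
Peg 0: [4, 1]
Peg 1: []
Peg 2: [2]
Peg 3: [3]

After move 4 (0->2):
Peg 0: [4]
Peg 1: []
Peg 2: [2, 1]
Peg 3: [3]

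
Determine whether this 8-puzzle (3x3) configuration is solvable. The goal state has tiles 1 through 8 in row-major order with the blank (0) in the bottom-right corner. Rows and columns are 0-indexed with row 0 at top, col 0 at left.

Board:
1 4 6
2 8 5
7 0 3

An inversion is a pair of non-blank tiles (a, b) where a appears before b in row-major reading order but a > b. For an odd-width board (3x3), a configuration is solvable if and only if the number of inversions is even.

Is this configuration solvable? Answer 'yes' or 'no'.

Inversions (pairs i<j in row-major order where tile[i] > tile[j] > 0): 10
10 is even, so the puzzle is solvable.

Answer: yes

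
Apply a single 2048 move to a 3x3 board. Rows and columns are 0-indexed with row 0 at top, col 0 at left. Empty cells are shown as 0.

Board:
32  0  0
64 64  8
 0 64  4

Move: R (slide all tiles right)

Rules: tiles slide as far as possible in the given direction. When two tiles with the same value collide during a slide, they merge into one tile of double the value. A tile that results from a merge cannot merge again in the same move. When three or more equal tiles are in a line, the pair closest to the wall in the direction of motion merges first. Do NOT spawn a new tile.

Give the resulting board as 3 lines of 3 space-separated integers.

Slide right:
row 0: [32, 0, 0] -> [0, 0, 32]
row 1: [64, 64, 8] -> [0, 128, 8]
row 2: [0, 64, 4] -> [0, 64, 4]

Answer:   0   0  32
  0 128   8
  0  64   4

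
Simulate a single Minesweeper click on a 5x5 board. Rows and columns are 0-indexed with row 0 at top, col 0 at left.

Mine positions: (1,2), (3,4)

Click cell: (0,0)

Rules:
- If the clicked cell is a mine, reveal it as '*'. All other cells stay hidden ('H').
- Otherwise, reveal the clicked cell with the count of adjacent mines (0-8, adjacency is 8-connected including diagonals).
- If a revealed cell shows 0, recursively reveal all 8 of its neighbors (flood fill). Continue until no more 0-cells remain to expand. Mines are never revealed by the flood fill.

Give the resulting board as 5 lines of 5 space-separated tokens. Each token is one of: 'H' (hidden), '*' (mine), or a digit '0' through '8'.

0 1 H H H
0 1 H H H
0 1 1 2 H
0 0 0 1 H
0 0 0 1 H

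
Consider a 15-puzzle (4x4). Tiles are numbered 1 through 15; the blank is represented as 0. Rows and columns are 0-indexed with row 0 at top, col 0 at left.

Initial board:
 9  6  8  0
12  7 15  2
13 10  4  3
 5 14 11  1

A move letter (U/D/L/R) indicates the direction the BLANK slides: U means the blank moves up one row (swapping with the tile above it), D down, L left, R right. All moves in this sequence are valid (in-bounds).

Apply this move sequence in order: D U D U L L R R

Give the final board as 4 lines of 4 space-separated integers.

Answer:  9  6  8  0
12  7 15  2
13 10  4  3
 5 14 11  1

Derivation:
After move 1 (D):
 9  6  8  2
12  7 15  0
13 10  4  3
 5 14 11  1

After move 2 (U):
 9  6  8  0
12  7 15  2
13 10  4  3
 5 14 11  1

After move 3 (D):
 9  6  8  2
12  7 15  0
13 10  4  3
 5 14 11  1

After move 4 (U):
 9  6  8  0
12  7 15  2
13 10  4  3
 5 14 11  1

After move 5 (L):
 9  6  0  8
12  7 15  2
13 10  4  3
 5 14 11  1

After move 6 (L):
 9  0  6  8
12  7 15  2
13 10  4  3
 5 14 11  1

After move 7 (R):
 9  6  0  8
12  7 15  2
13 10  4  3
 5 14 11  1

After move 8 (R):
 9  6  8  0
12  7 15  2
13 10  4  3
 5 14 11  1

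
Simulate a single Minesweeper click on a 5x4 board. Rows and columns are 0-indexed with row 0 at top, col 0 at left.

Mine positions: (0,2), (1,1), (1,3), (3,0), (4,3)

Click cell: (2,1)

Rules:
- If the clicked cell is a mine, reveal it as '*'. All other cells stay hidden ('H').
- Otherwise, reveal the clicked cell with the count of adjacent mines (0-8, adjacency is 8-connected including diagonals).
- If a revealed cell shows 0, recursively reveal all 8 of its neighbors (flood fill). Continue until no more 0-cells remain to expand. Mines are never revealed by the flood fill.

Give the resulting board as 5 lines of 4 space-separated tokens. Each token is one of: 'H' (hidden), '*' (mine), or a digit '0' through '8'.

H H H H
H H H H
H 2 H H
H H H H
H H H H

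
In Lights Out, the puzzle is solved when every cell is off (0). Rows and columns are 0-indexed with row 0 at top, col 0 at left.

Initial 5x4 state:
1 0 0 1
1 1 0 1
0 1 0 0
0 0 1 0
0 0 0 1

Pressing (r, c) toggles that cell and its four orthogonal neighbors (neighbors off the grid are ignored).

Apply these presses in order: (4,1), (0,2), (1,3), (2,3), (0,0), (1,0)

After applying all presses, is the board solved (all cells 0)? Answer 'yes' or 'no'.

After press 1 at (4,1):
1 0 0 1
1 1 0 1
0 1 0 0
0 1 1 0
1 1 1 1

After press 2 at (0,2):
1 1 1 0
1 1 1 1
0 1 0 0
0 1 1 0
1 1 1 1

After press 3 at (1,3):
1 1 1 1
1 1 0 0
0 1 0 1
0 1 1 0
1 1 1 1

After press 4 at (2,3):
1 1 1 1
1 1 0 1
0 1 1 0
0 1 1 1
1 1 1 1

After press 5 at (0,0):
0 0 1 1
0 1 0 1
0 1 1 0
0 1 1 1
1 1 1 1

After press 6 at (1,0):
1 0 1 1
1 0 0 1
1 1 1 0
0 1 1 1
1 1 1 1

Lights still on: 15

Answer: no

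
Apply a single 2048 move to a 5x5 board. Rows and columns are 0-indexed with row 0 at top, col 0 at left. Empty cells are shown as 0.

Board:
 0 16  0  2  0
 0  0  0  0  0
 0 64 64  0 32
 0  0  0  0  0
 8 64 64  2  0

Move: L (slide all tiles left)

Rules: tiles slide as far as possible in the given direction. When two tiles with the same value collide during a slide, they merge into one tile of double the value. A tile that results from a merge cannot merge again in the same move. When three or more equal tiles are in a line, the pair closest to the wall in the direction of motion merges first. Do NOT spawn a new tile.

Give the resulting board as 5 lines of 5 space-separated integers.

Answer:  16   2   0   0   0
  0   0   0   0   0
128  32   0   0   0
  0   0   0   0   0
  8 128   2   0   0

Derivation:
Slide left:
row 0: [0, 16, 0, 2, 0] -> [16, 2, 0, 0, 0]
row 1: [0, 0, 0, 0, 0] -> [0, 0, 0, 0, 0]
row 2: [0, 64, 64, 0, 32] -> [128, 32, 0, 0, 0]
row 3: [0, 0, 0, 0, 0] -> [0, 0, 0, 0, 0]
row 4: [8, 64, 64, 2, 0] -> [8, 128, 2, 0, 0]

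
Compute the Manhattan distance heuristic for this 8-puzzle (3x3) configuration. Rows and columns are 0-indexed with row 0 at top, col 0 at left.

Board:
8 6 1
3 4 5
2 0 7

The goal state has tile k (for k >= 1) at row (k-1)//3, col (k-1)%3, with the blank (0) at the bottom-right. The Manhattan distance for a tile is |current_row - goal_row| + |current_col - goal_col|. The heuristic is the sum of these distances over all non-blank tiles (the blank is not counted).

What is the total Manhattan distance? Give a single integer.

Answer: 17

Derivation:
Tile 8: at (0,0), goal (2,1), distance |0-2|+|0-1| = 3
Tile 6: at (0,1), goal (1,2), distance |0-1|+|1-2| = 2
Tile 1: at (0,2), goal (0,0), distance |0-0|+|2-0| = 2
Tile 3: at (1,0), goal (0,2), distance |1-0|+|0-2| = 3
Tile 4: at (1,1), goal (1,0), distance |1-1|+|1-0| = 1
Tile 5: at (1,2), goal (1,1), distance |1-1|+|2-1| = 1
Tile 2: at (2,0), goal (0,1), distance |2-0|+|0-1| = 3
Tile 7: at (2,2), goal (2,0), distance |2-2|+|2-0| = 2
Sum: 3 + 2 + 2 + 3 + 1 + 1 + 3 + 2 = 17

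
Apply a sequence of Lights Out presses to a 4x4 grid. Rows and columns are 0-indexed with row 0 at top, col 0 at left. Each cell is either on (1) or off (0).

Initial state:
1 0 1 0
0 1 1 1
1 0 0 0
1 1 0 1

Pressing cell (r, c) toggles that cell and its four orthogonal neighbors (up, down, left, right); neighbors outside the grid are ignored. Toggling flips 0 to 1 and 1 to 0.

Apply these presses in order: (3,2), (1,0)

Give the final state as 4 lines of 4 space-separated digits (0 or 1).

After press 1 at (3,2):
1 0 1 0
0 1 1 1
1 0 1 0
1 0 1 0

After press 2 at (1,0):
0 0 1 0
1 0 1 1
0 0 1 0
1 0 1 0

Answer: 0 0 1 0
1 0 1 1
0 0 1 0
1 0 1 0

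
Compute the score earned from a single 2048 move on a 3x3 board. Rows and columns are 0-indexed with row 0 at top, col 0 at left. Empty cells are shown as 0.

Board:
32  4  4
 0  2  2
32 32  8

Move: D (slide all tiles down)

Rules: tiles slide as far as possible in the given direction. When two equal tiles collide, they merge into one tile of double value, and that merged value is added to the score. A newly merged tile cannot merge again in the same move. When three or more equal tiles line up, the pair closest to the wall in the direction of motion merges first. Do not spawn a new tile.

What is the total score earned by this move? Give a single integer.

Slide down:
col 0: [32, 0, 32] -> [0, 0, 64]  score +64 (running 64)
col 1: [4, 2, 32] -> [4, 2, 32]  score +0 (running 64)
col 2: [4, 2, 8] -> [4, 2, 8]  score +0 (running 64)
Board after move:
 0  4  4
 0  2  2
64 32  8

Answer: 64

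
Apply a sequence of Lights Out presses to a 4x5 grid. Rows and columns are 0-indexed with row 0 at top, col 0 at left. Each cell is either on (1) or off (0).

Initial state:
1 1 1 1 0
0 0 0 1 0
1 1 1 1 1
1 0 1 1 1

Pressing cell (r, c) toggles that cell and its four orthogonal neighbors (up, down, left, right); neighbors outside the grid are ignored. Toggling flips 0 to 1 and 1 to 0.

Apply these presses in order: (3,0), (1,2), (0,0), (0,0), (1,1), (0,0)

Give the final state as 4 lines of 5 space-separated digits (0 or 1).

Answer: 0 1 0 1 0
0 0 0 0 0
0 0 0 1 1
0 1 1 1 1

Derivation:
After press 1 at (3,0):
1 1 1 1 0
0 0 0 1 0
0 1 1 1 1
0 1 1 1 1

After press 2 at (1,2):
1 1 0 1 0
0 1 1 0 0
0 1 0 1 1
0 1 1 1 1

After press 3 at (0,0):
0 0 0 1 0
1 1 1 0 0
0 1 0 1 1
0 1 1 1 1

After press 4 at (0,0):
1 1 0 1 0
0 1 1 0 0
0 1 0 1 1
0 1 1 1 1

After press 5 at (1,1):
1 0 0 1 0
1 0 0 0 0
0 0 0 1 1
0 1 1 1 1

After press 6 at (0,0):
0 1 0 1 0
0 0 0 0 0
0 0 0 1 1
0 1 1 1 1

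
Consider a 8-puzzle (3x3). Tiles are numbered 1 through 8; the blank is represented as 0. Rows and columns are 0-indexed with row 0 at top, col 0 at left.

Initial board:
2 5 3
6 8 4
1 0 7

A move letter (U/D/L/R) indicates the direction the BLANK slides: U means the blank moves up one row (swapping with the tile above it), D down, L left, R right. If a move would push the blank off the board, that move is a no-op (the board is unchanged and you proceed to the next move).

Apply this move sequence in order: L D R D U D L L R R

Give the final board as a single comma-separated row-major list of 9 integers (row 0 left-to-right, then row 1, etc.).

After move 1 (L):
2 5 3
6 8 4
0 1 7

After move 2 (D):
2 5 3
6 8 4
0 1 7

After move 3 (R):
2 5 3
6 8 4
1 0 7

After move 4 (D):
2 5 3
6 8 4
1 0 7

After move 5 (U):
2 5 3
6 0 4
1 8 7

After move 6 (D):
2 5 3
6 8 4
1 0 7

After move 7 (L):
2 5 3
6 8 4
0 1 7

After move 8 (L):
2 5 3
6 8 4
0 1 7

After move 9 (R):
2 5 3
6 8 4
1 0 7

After move 10 (R):
2 5 3
6 8 4
1 7 0

Answer: 2, 5, 3, 6, 8, 4, 1, 7, 0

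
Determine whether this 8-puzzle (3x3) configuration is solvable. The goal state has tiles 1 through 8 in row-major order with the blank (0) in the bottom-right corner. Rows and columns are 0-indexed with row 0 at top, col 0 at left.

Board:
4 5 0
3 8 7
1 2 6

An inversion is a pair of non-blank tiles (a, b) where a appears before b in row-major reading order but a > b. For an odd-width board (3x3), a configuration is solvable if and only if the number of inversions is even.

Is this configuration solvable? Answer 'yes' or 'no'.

Inversions (pairs i<j in row-major order where tile[i] > tile[j] > 0): 15
15 is odd, so the puzzle is not solvable.

Answer: no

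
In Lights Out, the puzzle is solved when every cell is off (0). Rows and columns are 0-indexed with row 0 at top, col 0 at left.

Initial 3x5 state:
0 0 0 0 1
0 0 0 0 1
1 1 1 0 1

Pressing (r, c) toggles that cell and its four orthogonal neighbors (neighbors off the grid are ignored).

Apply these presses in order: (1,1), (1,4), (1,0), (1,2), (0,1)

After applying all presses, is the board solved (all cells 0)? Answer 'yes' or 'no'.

After press 1 at (1,1):
0 1 0 0 1
1 1 1 0 1
1 0 1 0 1

After press 2 at (1,4):
0 1 0 0 0
1 1 1 1 0
1 0 1 0 0

After press 3 at (1,0):
1 1 0 0 0
0 0 1 1 0
0 0 1 0 0

After press 4 at (1,2):
1 1 1 0 0
0 1 0 0 0
0 0 0 0 0

After press 5 at (0,1):
0 0 0 0 0
0 0 0 0 0
0 0 0 0 0

Lights still on: 0

Answer: yes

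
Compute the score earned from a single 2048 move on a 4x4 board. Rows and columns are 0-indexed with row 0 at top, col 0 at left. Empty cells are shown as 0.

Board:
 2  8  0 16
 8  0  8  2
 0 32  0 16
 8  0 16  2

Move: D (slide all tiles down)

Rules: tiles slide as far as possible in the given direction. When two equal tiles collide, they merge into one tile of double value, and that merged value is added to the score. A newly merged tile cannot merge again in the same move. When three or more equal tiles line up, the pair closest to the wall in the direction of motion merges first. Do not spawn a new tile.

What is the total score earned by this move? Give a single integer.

Answer: 16

Derivation:
Slide down:
col 0: [2, 8, 0, 8] -> [0, 0, 2, 16]  score +16 (running 16)
col 1: [8, 0, 32, 0] -> [0, 0, 8, 32]  score +0 (running 16)
col 2: [0, 8, 0, 16] -> [0, 0, 8, 16]  score +0 (running 16)
col 3: [16, 2, 16, 2] -> [16, 2, 16, 2]  score +0 (running 16)
Board after move:
 0  0  0 16
 0  0  0  2
 2  8  8 16
16 32 16  2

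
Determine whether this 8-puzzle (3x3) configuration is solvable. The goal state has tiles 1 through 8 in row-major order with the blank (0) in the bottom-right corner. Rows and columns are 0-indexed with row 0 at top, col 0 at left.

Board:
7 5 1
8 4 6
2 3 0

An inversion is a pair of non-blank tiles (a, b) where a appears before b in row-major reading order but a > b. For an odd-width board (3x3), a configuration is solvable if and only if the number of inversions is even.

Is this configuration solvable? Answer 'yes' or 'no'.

Answer: yes

Derivation:
Inversions (pairs i<j in row-major order where tile[i] > tile[j] > 0): 18
18 is even, so the puzzle is solvable.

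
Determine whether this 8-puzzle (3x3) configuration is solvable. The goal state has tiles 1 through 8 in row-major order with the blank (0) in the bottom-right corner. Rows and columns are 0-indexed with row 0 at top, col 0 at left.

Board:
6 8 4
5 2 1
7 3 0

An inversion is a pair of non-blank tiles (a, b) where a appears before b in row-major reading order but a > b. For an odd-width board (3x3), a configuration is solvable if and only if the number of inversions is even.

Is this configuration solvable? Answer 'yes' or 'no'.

Inversions (pairs i<j in row-major order where tile[i] > tile[j] > 0): 19
19 is odd, so the puzzle is not solvable.

Answer: no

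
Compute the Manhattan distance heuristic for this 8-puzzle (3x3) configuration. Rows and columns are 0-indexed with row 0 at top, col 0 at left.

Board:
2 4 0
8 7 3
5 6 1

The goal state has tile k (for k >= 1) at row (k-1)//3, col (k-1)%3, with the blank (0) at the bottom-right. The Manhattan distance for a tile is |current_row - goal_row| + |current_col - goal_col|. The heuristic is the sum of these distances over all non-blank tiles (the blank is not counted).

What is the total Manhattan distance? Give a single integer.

Answer: 16

Derivation:
Tile 2: (0,0)->(0,1) = 1
Tile 4: (0,1)->(1,0) = 2
Tile 8: (1,0)->(2,1) = 2
Tile 7: (1,1)->(2,0) = 2
Tile 3: (1,2)->(0,2) = 1
Tile 5: (2,0)->(1,1) = 2
Tile 6: (2,1)->(1,2) = 2
Tile 1: (2,2)->(0,0) = 4
Sum: 1 + 2 + 2 + 2 + 1 + 2 + 2 + 4 = 16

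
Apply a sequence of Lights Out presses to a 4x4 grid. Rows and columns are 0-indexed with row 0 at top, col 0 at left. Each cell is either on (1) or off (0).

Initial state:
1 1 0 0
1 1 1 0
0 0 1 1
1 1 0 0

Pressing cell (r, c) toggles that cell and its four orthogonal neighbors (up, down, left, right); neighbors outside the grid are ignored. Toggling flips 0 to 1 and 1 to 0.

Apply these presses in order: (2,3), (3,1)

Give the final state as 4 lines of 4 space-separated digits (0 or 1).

After press 1 at (2,3):
1 1 0 0
1 1 1 1
0 0 0 0
1 1 0 1

After press 2 at (3,1):
1 1 0 0
1 1 1 1
0 1 0 0
0 0 1 1

Answer: 1 1 0 0
1 1 1 1
0 1 0 0
0 0 1 1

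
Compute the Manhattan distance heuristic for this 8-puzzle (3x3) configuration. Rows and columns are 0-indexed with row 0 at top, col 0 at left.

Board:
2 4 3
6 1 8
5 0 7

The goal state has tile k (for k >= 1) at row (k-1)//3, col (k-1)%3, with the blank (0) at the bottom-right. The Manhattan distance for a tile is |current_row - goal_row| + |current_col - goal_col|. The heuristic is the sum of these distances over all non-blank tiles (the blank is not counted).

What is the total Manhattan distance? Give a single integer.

Answer: 13

Derivation:
Tile 2: at (0,0), goal (0,1), distance |0-0|+|0-1| = 1
Tile 4: at (0,1), goal (1,0), distance |0-1|+|1-0| = 2
Tile 3: at (0,2), goal (0,2), distance |0-0|+|2-2| = 0
Tile 6: at (1,0), goal (1,2), distance |1-1|+|0-2| = 2
Tile 1: at (1,1), goal (0,0), distance |1-0|+|1-0| = 2
Tile 8: at (1,2), goal (2,1), distance |1-2|+|2-1| = 2
Tile 5: at (2,0), goal (1,1), distance |2-1|+|0-1| = 2
Tile 7: at (2,2), goal (2,0), distance |2-2|+|2-0| = 2
Sum: 1 + 2 + 0 + 2 + 2 + 2 + 2 + 2 = 13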